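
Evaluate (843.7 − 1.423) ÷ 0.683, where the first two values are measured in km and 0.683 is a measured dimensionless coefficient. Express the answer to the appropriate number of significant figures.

1.23 × 10³ km

843.7 km − 1.423 km = 842.277 km; the difference is limited to 1 decimal place (4 s.f.).
Carrying full precision, 842.277 ÷ 0.683 = 1233.20204978… km; 0.683 has 3 s.f., so the result keeps min(4, 3) = 3 s.f.
Rounded to 3 significant figures: 1.23 × 10³ km.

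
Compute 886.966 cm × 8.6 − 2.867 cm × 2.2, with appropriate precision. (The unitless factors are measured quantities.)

886.966 × 8.6 = 7627.9076 → 7.6 × 10³ cm (2 s.f., last digit at the 10^2 place).
2.867 × 2.2 = 6.3074 → 6.3 cm (2 s.f., last digit at the 10^-1 place).
Difference: 7621.6002 cm; keep the coarser place, 10^2.
Result: 7.6 × 10³ cm.

7.6 × 10³ cm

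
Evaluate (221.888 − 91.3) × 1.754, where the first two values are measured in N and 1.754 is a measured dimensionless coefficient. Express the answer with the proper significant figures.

229.1 N

221.888 N − 91.3 N = 130.588 N; the difference is limited to 1 decimal place (4 s.f.).
Carrying full precision, 130.588 × 1.754 = 229.051352 N; 1.754 has 4 s.f., so the result keeps min(4, 4) = 4 s.f.
Rounded to 4 significant figures: 229.1 N.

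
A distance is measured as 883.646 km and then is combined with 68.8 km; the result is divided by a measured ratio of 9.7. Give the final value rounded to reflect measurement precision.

98 km

883.646 km + 68.8 km = 952.446 km; the sum is limited to 1 decimal place (4 s.f.).
Carrying full precision, 952.446 ÷ 9.7 = 98.1903092784… km; 9.7 has 2 s.f., so the result keeps min(4, 2) = 2 s.f.
Rounded to 2 significant figures: 98 km.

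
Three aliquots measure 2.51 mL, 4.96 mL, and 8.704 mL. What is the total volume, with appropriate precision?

16.17 mL

2.51 mL + 4.96 mL + 8.704 mL = 16.174 mL.
Addition/subtraction keeps the fewest decimal places: 2.51 → 2 decimal places, 4.96 → 2 decimal places, 8.704 → 3 decimal places; limit is 2.
Rounded to 2 decimal places: 16.17 mL.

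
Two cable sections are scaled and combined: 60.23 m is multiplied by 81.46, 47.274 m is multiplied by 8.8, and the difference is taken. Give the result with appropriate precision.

60.23 × 81.46 = 4906.3358 → 4906 m (4 s.f., last digit at the 10^0 place).
47.274 × 8.8 = 416.0112 → 4.2 × 10^2 m (2 s.f., last digit at the 10^1 place).
Difference: 4490.3246 m; keep the coarser place, 10^1.
Result: 4.49 × 10^3 m.

4.49 × 10^3 m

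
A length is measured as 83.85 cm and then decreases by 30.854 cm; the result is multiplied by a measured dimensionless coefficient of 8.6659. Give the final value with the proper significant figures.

83.85 cm − 30.854 cm = 52.996 cm; the difference is limited to 2 decimal places (4 s.f.).
Carrying full precision, 52.996 × 8.6659 = 459.2580364 cm; 8.6659 has 5 s.f., so the result keeps min(4, 5) = 4 s.f.
Rounded to 4 significant figures: 459.3 cm.

459.3 cm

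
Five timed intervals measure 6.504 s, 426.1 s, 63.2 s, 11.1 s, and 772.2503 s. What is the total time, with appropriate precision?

1279.2 s

6.504 s + 426.1 s + 63.2 s + 11.1 s + 772.2503 s = 1279.1543 s.
Addition/subtraction keeps the fewest decimal places: 6.504 → 3 decimal places, 426.1 → 1 decimal place, 63.2 → 1 decimal place, 11.1 → 1 decimal place, 772.2503 → 4 decimal places; limit is 1.
Rounded to 1 decimal place: 1279.2 s.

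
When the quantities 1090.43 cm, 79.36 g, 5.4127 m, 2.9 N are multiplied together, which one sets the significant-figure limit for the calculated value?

2.9 N

1090.43 cm → 6 s.f.; 79.36 g → 4 s.f.; 5.4127 m → 5 s.f.; 2.9 N → 2 s.f.
The fewest is 2 significant figures, from 2.9 N.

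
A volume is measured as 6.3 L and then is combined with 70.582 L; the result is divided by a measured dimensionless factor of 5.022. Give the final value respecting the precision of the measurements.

6.3 L + 70.582 L = 76.882 L; the sum is limited to 1 decimal place (3 s.f.).
Carrying full precision, 76.882 ÷ 5.022 = 15.309040223… L; 5.022 has 4 s.f., so the result keeps min(3, 4) = 3 s.f.
Rounded to 3 significant figures: 15.3 L.

15.3 L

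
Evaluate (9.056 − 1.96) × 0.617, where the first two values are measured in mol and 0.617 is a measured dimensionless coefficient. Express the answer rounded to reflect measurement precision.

4.38 mol

9.056 mol − 1.96 mol = 7.096 mol; the difference is limited to 2 decimal places (3 s.f.).
Carrying full precision, 7.096 × 0.617 = 4.378232 mol; 0.617 has 3 s.f., so the result keeps min(3, 3) = 3 s.f.
Rounded to 3 significant figures: 4.38 mol.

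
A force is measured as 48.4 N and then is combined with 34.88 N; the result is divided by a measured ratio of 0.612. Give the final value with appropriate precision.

136 N

48.4 N + 34.88 N = 83.28 N; the sum is limited to 1 decimal place (3 s.f.).
Carrying full precision, 83.28 ÷ 0.612 = 136.078431373… N; 0.612 has 3 s.f., so the result keeps min(3, 3) = 3 s.f.
Rounded to 3 significant figures: 136 N.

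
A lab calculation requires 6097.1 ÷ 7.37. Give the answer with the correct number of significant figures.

827

6097.1 ÷ 7.37 = 827.286295794…
Multiplication/division keeps the fewest significant figures: 6097.1 → 5 s.f., 7.37 → 3 s.f.; limit is 3.
Rounded to 3 significant figures: 827.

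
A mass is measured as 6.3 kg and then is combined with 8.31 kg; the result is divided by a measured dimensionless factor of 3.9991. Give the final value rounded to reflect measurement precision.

3.65 kg

6.3 kg + 8.31 kg = 14.61 kg; the sum is limited to 1 decimal place (3 s.f.).
Carrying full precision, 14.61 ÷ 3.9991 = 3.65332199745… kg; 3.9991 has 5 s.f., so the result keeps min(3, 5) = 3 s.f.
Rounded to 3 significant figures: 3.65 kg.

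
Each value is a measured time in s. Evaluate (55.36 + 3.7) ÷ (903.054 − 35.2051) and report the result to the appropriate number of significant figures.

55.36 + 3.7 = 59.06, limited to 1 d.p. → 3 s.f.; 903.054 − 35.2051 = 867.8489, limited to 3 d.p. → 6 s.f.
Carrying full precision, 59.06 ÷ 867.8489 = 0.0680533212636…; keep min(3, 6) = 3 s.f.
Rounded to 3 significant figures: 0.0681.

0.0681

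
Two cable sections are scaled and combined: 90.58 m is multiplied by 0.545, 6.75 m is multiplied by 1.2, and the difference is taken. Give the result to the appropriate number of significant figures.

41.3 m

90.58 × 0.545 = 49.3661 → 49.4 m (3 s.f., last digit at the 10^-1 place).
6.75 × 1.2 = 8.1 → 8.1 m (2 s.f., last digit at the 10^-1 place).
Difference: 41.2661 m; keep the coarser place, 10^-1.
Result: 41.3 m.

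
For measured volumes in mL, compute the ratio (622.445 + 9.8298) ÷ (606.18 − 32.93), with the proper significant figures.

622.445 + 9.8298 = 632.2748, limited to 3 d.p. → 6 s.f.; 606.18 − 32.93 = 573.25, limited to 2 d.p. → 5 s.f.
Carrying full precision, 632.2748 ÷ 573.25 = 1.10296519843…; keep min(6, 5) = 5 s.f.
Rounded to 5 significant figures: 1.1030.

1.1030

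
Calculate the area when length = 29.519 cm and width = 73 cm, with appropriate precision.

area = 29.519 cm × 73 cm = 2154.887 cm².
29.519 has 5 significant figures; 73 has 2.
Division/multiplication keeps the fewest: 2 significant figures.
Rounded: 2.2 × 10³ cm².

2.2 × 10³ cm²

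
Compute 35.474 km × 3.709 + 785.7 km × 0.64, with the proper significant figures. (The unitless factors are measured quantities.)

6.3 × 10^2 km

35.474 × 3.709 = 131.573066 → 1.316 × 10^2 km (4 s.f., last digit at the 10^-1 place).
785.7 × 0.64 = 502.848 → 5.0 × 10^2 km (2 s.f., last digit at the 10^1 place).
Sum: 634.421066 km; keep the coarser place, 10^1.
Result: 6.3 × 10^2 km.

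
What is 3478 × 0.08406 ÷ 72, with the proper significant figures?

4.1

3478 × 0.08406 ÷ 72 = 4.060565
Multiplication/division keeps the fewest significant figures: 3478 → 4 s.f., 0.08406 → 4 s.f., 72 → 2 s.f.; limit is 2.
Rounded to 2 significant figures: 4.1.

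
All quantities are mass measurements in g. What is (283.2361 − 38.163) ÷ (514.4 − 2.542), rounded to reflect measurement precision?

0.4788

283.2361 − 38.163 = 245.0731, limited to 3 d.p. → 6 s.f.; 514.4 − 2.542 = 511.858, limited to 1 d.p. → 4 s.f.
Carrying full precision, 245.0731 ÷ 511.858 = 0.478791188181…; keep min(6, 4) = 4 s.f.
Rounded to 4 significant figures: 0.4788.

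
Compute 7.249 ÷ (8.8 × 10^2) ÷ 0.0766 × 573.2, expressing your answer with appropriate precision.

62

7.249 ÷ (8.8 × 10^2) ÷ 0.0766 × 573.2 = 61.6414490862…
Multiplication/division keeps the fewest significant figures: 7.249 → 4 s.f., 8.8 × 10^2 → 2 s.f., 0.0766 → 3 s.f., 573.2 → 4 s.f.; limit is 2.
Rounded to 2 significant figures: 62.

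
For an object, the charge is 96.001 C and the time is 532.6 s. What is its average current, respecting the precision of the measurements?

0.1802 A

average current = 96.001 C ÷ 532.6 s = 0.180249718363… A.
96.001 has 5 significant figures; 532.6 has 4.
Division/multiplication keeps the fewest: 4 significant figures.
Rounded: 0.1802 A.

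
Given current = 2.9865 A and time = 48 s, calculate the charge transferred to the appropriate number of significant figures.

1.4 × 10^2 C

charge transferred = 2.9865 A × 48 s = 143.352 C.
2.9865 has 5 significant figures; 48 has 2.
Division/multiplication keeps the fewest: 2 significant figures.
Rounded: 1.4 × 10^2 C.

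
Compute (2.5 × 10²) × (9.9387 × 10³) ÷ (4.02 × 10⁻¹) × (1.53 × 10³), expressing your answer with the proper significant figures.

9.5 × 10⁹

(2.5 × 10²) × (9.9387 × 10³) ÷ (4.02 × 10⁻¹) × (1.53 × 10³) = 9.4565988806 × 10^9…
Multiplication/division keeps the fewest significant figures: 2.5 × 10² → 2 s.f., 9.9387 × 10³ → 5 s.f., 4.02 × 10⁻¹ → 3 s.f., 1.53 × 10³ → 3 s.f.; limit is 2.
Rounded to 2 significant figures: 9.5 × 10⁹.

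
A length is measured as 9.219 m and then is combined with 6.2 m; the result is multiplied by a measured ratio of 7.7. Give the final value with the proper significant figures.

1.2 × 10^2 m

9.219 m + 6.2 m = 15.419 m; the sum is limited to 1 decimal place (3 s.f.).
Carrying full precision, 15.419 × 7.7 = 118.7263 m; 7.7 has 2 s.f., so the result keeps min(3, 2) = 2 s.f.
Rounded to 2 significant figures: 1.2 × 10^2 m.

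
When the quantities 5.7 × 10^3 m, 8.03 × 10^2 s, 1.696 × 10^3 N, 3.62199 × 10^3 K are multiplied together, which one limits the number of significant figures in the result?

5.7 × 10^3 m

5.7 × 10^3 m → 2 s.f.; 8.03 × 10^2 s → 3 s.f.; 1.696 × 10^3 N → 4 s.f.; 3.62199 × 10^3 K → 6 s.f.
The fewest is 2 significant figures, from 5.7 × 10^3 m.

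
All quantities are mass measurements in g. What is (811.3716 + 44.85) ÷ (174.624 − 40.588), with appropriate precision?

6.3880

811.3716 + 44.85 = 856.2216, limited to 2 d.p. → 5 s.f.; 174.624 − 40.588 = 134.036, limited to 3 d.p. → 6 s.f.
Carrying full precision, 856.2216 ÷ 134.036 = 6.38799725447…; keep min(5, 6) = 5 s.f.
Rounded to 5 significant figures: 6.3880.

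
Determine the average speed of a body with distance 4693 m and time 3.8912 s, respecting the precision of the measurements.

average speed = 4693 m ÷ 3.8912 s = 1206.0546875 m/s.
4693 has 4 significant figures; 3.8912 has 5.
Division/multiplication keeps the fewest: 4 significant figures.
Rounded: 1206 m/s.

1206 m/s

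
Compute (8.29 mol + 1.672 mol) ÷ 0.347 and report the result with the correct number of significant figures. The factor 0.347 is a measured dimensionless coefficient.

28.7 mol

8.29 mol + 1.672 mol = 9.962 mol; the sum is limited to 2 decimal places (3 s.f.).
Carrying full precision, 9.962 ÷ 0.347 = 28.7089337176… mol; 0.347 has 3 s.f., so the result keeps min(3, 3) = 3 s.f.
Rounded to 3 significant figures: 28.7 mol.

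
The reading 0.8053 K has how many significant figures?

4

0.8053: leading zeros are not significant; zeros between nonzero digits are significant.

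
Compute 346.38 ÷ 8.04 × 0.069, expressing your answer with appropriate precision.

346.38 ÷ 8.04 × 0.069 = 2.9726641791…
Multiplication/division keeps the fewest significant figures: 346.38 → 5 s.f., 8.04 → 3 s.f., 0.069 → 2 s.f.; limit is 2.
Rounded to 2 significant figures: 3.0.

3.0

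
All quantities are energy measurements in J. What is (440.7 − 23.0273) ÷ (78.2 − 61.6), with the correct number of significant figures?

440.7 − 23.0273 = 417.6727, limited to 1 d.p. → 4 s.f.; 78.2 − 61.6 = 16.6, limited to 1 d.p. → 3 s.f.
Carrying full precision, 417.6727 ÷ 16.6 = 25.1610060241…; keep min(4, 3) = 3 s.f.
Rounded to 3 significant figures: 25.2.

25.2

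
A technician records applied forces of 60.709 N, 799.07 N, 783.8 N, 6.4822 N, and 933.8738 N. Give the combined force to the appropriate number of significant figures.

2583.9 N

60.709 N + 799.07 N + 783.8 N + 6.4822 N + 933.8738 N = 2583.9350 N.
Addition/subtraction keeps the fewest decimal places: 60.709 → 3 decimal places, 799.07 → 2 decimal places, 783.8 → 1 decimal place, 6.4822 → 4 decimal places, 933.8738 → 4 decimal places; limit is 1.
Rounded to 1 decimal place: 2583.9 N.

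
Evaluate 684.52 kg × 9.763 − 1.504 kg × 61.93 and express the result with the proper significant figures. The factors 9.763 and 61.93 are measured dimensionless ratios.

684.52 × 9.763 = 6682.96876 → 6683 kg (4 s.f., last digit at the 10^0 place).
1.504 × 61.93 = 93.14272 → 93.14 kg (4 s.f., last digit at the 10^-2 place).
Difference: 6589.82604 kg; keep the coarser place, 10^0.
Result: 6.590 × 10³ kg.

6.590 × 10³ kg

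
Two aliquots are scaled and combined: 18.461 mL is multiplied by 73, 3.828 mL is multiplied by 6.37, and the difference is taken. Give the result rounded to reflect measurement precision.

18.461 × 73 = 1347.653 → 1.3 × 10^3 mL (2 s.f., last digit at the 10^2 place).
3.828 × 6.37 = 24.38436 → 24.4 mL (3 s.f., last digit at the 10^-1 place).
Difference: 1323.26864 mL; keep the coarser place, 10^2.
Result: 1.3 × 10^3 mL.

1.3 × 10^3 mL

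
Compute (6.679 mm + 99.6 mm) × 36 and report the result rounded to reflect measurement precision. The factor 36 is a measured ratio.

3.8 × 10³ mm

6.679 mm + 99.6 mm = 106.279 mm; the sum is limited to 1 decimal place (4 s.f.).
Carrying full precision, 106.279 × 36 = 3826.044 mm; 36 has 2 s.f., so the result keeps min(4, 2) = 2 s.f.
Rounded to 2 significant figures: 3.8 × 10³ mm.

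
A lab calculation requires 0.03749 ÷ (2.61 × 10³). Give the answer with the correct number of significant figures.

1.44 × 10⁻⁵

0.03749 ÷ (2.61 × 10³) = 0.0000143639846743…
Multiplication/division keeps the fewest significant figures: 0.03749 → 4 s.f., 2.61 × 10³ → 3 s.f.; limit is 3.
Rounded to 3 significant figures: 1.44 × 10⁻⁵.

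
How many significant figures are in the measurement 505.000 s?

6

505.000: trailing zeros after a decimal point are significant; zeros between nonzero digits are significant.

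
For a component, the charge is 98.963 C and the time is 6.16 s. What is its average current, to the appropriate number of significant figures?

average current = 98.963 C ÷ 6.16 s = 16.0654220779… A.
98.963 has 5 significant figures; 6.16 has 3.
Division/multiplication keeps the fewest: 3 significant figures.
Rounded: 16.1 A.

16.1 A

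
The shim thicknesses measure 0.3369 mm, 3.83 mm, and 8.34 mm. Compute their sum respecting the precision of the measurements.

0.3369 mm + 3.83 mm + 8.34 mm = 12.5069 mm.
Addition/subtraction keeps the fewest decimal places: 0.3369 → 4 decimal places, 3.83 → 2 decimal places, 8.34 → 2 decimal places; limit is 2.
Rounded to 2 decimal places: 12.51 mm.

12.51 mm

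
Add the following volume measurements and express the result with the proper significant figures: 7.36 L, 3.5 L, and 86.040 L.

96.9 L

7.36 L + 3.5 L + 86.040 L = 96.900 L.
Addition/subtraction keeps the fewest decimal places: 7.36 → 2 decimal places, 3.5 → 1 decimal place, 86.040 → 3 decimal places; limit is 1.
Rounded to 1 decimal place: 96.9 L.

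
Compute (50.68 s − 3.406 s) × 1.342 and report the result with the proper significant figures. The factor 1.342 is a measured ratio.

63.44 s

50.68 s − 3.406 s = 47.274 s; the difference is limited to 2 decimal places (4 s.f.).
Carrying full precision, 47.274 × 1.342 = 63.441708 s; 1.342 has 4 s.f., so the result keeps min(4, 4) = 4 s.f.
Rounded to 4 significant figures: 63.44 s.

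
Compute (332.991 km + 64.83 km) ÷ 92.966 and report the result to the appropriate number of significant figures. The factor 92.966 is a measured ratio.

332.991 km + 64.83 km = 397.821 km; the sum is limited to 2 decimal places (5 s.f.).
Carrying full precision, 397.821 ÷ 92.966 = 4.27920960351… km; 92.966 has 5 s.f., so the result keeps min(5, 5) = 5 s.f.
Rounded to 5 significant figures: 4.2792 km.

4.2792 km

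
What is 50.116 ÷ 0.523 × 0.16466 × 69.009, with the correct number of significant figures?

1.09 × 10^3

50.116 ÷ 0.523 × 0.16466 × 69.009 = 1088.85125726…
Multiplication/division keeps the fewest significant figures: 50.116 → 5 s.f., 0.523 → 3 s.f., 0.16466 → 5 s.f., 69.009 → 5 s.f.; limit is 3.
Rounded to 3 significant figures: 1.09 × 10^3.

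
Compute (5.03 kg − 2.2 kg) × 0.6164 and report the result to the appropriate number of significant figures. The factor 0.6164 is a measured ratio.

1.7 kg

5.03 kg − 2.2 kg = 2.83 kg; the difference is limited to 1 decimal place (2 s.f.).
Carrying full precision, 2.83 × 0.6164 = 1.744412 kg; 0.6164 has 4 s.f., so the result keeps min(2, 4) = 2 s.f.
Rounded to 2 significant figures: 1.7 kg.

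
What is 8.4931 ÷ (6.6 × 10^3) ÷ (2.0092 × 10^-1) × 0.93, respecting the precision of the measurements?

8.4931 ÷ (6.6 × 10^3) ÷ (2.0092 × 10^-1) × 0.93 = 0.00595637567191…
Multiplication/division keeps the fewest significant figures: 8.4931 → 5 s.f., 6.6 × 10^3 → 2 s.f., 2.0092 × 10^-1 → 5 s.f., 0.93 → 2 s.f.; limit is 2.
Rounded to 2 significant figures: 0.0060.

0.0060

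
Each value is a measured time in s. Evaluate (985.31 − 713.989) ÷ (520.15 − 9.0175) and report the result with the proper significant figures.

985.31 − 713.989 = 271.321, limited to 2 d.p. → 5 s.f.; 520.15 − 9.0175 = 511.1325, limited to 2 d.p. → 5 s.f.
Carrying full precision, 271.321 ÷ 511.1325 = 0.530823220985…; keep min(5, 5) = 5 s.f.
Rounded to 5 significant figures: 0.53082.

0.53082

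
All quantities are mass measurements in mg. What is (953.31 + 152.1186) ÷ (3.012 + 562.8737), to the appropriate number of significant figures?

1.95345

953.31 + 152.1186 = 1105.4286, limited to 2 d.p. → 6 s.f.; 3.012 + 562.8737 = 565.8857, limited to 3 d.p. → 6 s.f.
Carrying full precision, 1105.4286 ÷ 565.8857 = 1.95344854977…; keep min(6, 6) = 6 s.f.
Rounded to 6 significant figures: 1.95345.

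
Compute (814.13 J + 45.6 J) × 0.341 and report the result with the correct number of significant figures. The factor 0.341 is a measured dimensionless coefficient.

814.13 J + 45.6 J = 859.73 J; the sum is limited to 1 decimal place (4 s.f.).
Carrying full precision, 859.73 × 0.341 = 293.16793 J; 0.341 has 3 s.f., so the result keeps min(4, 3) = 3 s.f.
Rounded to 3 significant figures: 293 J.

293 J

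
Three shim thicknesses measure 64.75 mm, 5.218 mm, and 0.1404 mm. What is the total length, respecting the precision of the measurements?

64.75 mm + 5.218 mm + 0.1404 mm = 70.1084 mm.
Addition/subtraction keeps the fewest decimal places: 64.75 → 2 decimal places, 5.218 → 3 decimal places, 0.1404 → 4 decimal places; limit is 2.
Rounded to 2 decimal places: 70.11 mm.

70.11 mm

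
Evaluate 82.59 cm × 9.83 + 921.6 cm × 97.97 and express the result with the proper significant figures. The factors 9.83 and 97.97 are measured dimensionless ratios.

9.110 × 10^4 cm

82.59 × 9.83 = 811.8597 → 812 cm (3 s.f., last digit at the 10^0 place).
921.6 × 97.97 = 90289.152 → 9.029 × 10^4 cm (4 s.f., last digit at the 10^1 place).
Sum: 91101.0117 cm; keep the coarser place, 10^1.
Result: 9.110 × 10^4 cm.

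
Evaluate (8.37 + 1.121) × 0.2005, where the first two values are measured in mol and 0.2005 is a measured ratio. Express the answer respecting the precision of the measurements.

8.37 mol + 1.121 mol = 9.491 mol; the sum is limited to 2 decimal places (3 s.f.).
Carrying full precision, 9.491 × 0.2005 = 1.9029455 mol; 0.2005 has 4 s.f., so the result keeps min(3, 4) = 3 s.f.
Rounded to 3 significant figures: 1.90 mol.

1.90 mol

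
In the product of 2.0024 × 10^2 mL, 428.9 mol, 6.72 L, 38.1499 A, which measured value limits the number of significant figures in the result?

2.0024 × 10^2 mL → 5 s.f.; 428.9 mol → 4 s.f.; 6.72 L → 3 s.f.; 38.1499 A → 6 s.f.
The fewest is 3 significant figures, from 6.72 L.

6.72 L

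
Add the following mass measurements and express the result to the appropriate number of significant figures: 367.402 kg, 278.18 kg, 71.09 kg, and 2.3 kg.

719.0 kg

367.402 kg + 278.18 kg + 71.09 kg + 2.3 kg = 718.972 kg.
Addition/subtraction keeps the fewest decimal places: 367.402 → 3 decimal places, 278.18 → 2 decimal places, 71.09 → 2 decimal places, 2.3 → 1 decimal place; limit is 1.
Rounded to 1 decimal place: 719.0 kg.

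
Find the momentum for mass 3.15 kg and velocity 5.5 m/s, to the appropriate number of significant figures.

momentum = 3.15 kg × 5.5 m/s = 17.325 kg·m/s.
3.15 has 3 significant figures; 5.5 has 2.
Division/multiplication keeps the fewest: 2 significant figures.
Rounded: 17 kg·m/s.

17 kg·m/s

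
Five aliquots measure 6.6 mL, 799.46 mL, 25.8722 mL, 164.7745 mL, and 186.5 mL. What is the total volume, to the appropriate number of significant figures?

6.6 mL + 799.46 mL + 25.8722 mL + 164.7745 mL + 186.5 mL = 1183.2067 mL.
Addition/subtraction keeps the fewest decimal places: 6.6 → 1 decimal place, 799.46 → 2 decimal places, 25.8722 → 4 decimal places, 164.7745 → 4 decimal places, 186.5 → 1 decimal place; limit is 1.
Rounded to 1 decimal place: 1183.2 mL.

1183.2 mL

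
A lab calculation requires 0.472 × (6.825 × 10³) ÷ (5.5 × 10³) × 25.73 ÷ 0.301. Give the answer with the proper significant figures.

0.472 × (6.825 × 10³) ÷ (5.5 × 10³) × 25.73 ÷ 0.301 = 50.0674249471…
Multiplication/division keeps the fewest significant figures: 0.472 → 3 s.f., 6.825 × 10³ → 4 s.f., 5.5 × 10³ → 2 s.f., 25.73 → 4 s.f., 0.301 → 3 s.f.; limit is 2.
Rounded to 2 significant figures: 5.0 × 10¹.

5.0 × 10¹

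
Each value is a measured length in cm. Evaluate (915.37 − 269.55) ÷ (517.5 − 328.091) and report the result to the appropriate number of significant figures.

915.37 − 269.55 = 645.82, limited to 2 d.p. → 5 s.f.; 517.5 − 328.091 = 189.409, limited to 1 d.p. → 4 s.f.
Carrying full precision, 645.82 ÷ 189.409 = 3.40965846396…; keep min(5, 4) = 4 s.f.
Rounded to 4 significant figures: 3.410.

3.410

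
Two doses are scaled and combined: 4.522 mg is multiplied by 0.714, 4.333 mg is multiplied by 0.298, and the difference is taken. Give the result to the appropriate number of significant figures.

1.94 mg

4.522 × 0.714 = 3.228708 → 3.23 mg (3 s.f., last digit at the 10^-2 place).
4.333 × 0.298 = 1.291234 → 1.29 mg (3 s.f., last digit at the 10^-2 place).
Difference: 1.937474 mg; keep the coarser place, 10^-2.
Result: 1.94 mg.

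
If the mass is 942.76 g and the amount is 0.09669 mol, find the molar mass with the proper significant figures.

9750. g/mol

molar mass = 942.76 g ÷ 0.09669 mol = 9750.33612576… g/mol.
942.76 has 5 significant figures; 0.09669 has 4.
Division/multiplication keeps the fewest: 4 significant figures.
Rounded: 9750. g/mol.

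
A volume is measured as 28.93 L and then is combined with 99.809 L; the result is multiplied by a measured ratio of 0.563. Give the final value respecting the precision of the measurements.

72.5 L

28.93 L + 99.809 L = 128.739 L; the sum is limited to 2 decimal places (5 s.f.).
Carrying full precision, 128.739 × 0.563 = 72.480057 L; 0.563 has 3 s.f., so the result keeps min(5, 3) = 3 s.f.
Rounded to 3 significant figures: 72.5 L.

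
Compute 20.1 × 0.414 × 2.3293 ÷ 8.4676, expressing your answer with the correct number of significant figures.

20.1 × 0.414 × 2.3293 ÷ 8.4676 = 2.28908274127…
Multiplication/division keeps the fewest significant figures: 20.1 → 3 s.f., 0.414 → 3 s.f., 2.3293 → 5 s.f., 8.4676 → 5 s.f.; limit is 3.
Rounded to 3 significant figures: 2.29.

2.29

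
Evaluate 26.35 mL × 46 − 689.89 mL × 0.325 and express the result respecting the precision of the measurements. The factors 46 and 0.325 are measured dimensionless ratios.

1.0 × 10³ mL

26.35 × 46 = 1212.1 → 1.2 × 10³ mL (2 s.f., last digit at the 10^2 place).
689.89 × 0.325 = 224.21425 → 224 mL (3 s.f., last digit at the 10^0 place).
Difference: 987.88575 mL; keep the coarser place, 10^2.
Result: 1.0 × 10³ mL.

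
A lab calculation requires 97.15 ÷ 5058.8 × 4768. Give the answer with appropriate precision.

97.15 ÷ 5058.8 × 4768 = 91.5654305369…
Multiplication/division keeps the fewest significant figures: 97.15 → 4 s.f., 5058.8 → 5 s.f., 4768 → 4 s.f.; limit is 4.
Rounded to 4 significant figures: 91.57.

91.57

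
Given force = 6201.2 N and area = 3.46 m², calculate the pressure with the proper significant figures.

1.79 × 10³ Pa

pressure = 6201.2 N ÷ 3.46 m² = 1792.25433526… Pa.
6201.2 has 5 significant figures; 3.46 has 3.
Division/multiplication keeps the fewest: 3 significant figures.
Rounded: 1.79 × 10³ Pa.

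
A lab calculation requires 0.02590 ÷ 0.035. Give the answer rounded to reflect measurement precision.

0.02590 ÷ 0.035 = 0.74
Multiplication/division keeps the fewest significant figures: 0.02590 → 4 s.f., 0.035 → 2 s.f.; limit is 2.
Rounded to 2 significant figures: 0.74.

0.74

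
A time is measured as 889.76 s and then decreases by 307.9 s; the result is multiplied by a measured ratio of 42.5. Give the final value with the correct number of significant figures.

889.76 s − 307.9 s = 581.86 s; the difference is limited to 1 decimal place (4 s.f.).
Carrying full precision, 581.86 × 42.5 = 24729.05 s; 42.5 has 3 s.f., so the result keeps min(4, 3) = 3 s.f.
Rounded to 3 significant figures: 2.47 × 10^4 s.

2.47 × 10^4 s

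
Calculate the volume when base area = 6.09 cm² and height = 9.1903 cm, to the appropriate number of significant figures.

volume = 6.09 cm² × 9.1903 cm = 55.968927 cm³.
6.09 has 3 significant figures; 9.1903 has 5.
Division/multiplication keeps the fewest: 3 significant figures.
Rounded: 56.0 cm³.

56.0 cm³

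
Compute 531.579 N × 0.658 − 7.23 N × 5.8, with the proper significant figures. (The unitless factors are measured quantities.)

531.579 × 0.658 = 349.778982 → 350. N (3 s.f., last digit at the 10^0 place).
7.23 × 5.8 = 41.934 → 42 N (2 s.f., last digit at the 10^0 place).
Difference: 307.844982 N; keep the coarser place, 10^0.
Result: 308 N.

308 N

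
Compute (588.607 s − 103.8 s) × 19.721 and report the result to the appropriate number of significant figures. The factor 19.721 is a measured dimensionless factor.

588.607 s − 103.8 s = 484.807 s; the difference is limited to 1 decimal place (4 s.f.).
Carrying full precision, 484.807 × 19.721 = 9560.878847 s; 19.721 has 5 s.f., so the result keeps min(4, 5) = 4 s.f.
Rounded to 4 significant figures: 9561 s.

9561 s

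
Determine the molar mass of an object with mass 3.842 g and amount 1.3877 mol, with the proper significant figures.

molar mass = 3.842 g ÷ 1.3877 mol = 2.7686099301… g/mol.
3.842 has 4 significant figures; 1.3877 has 5.
Division/multiplication keeps the fewest: 4 significant figures.
Rounded: 2.769 g/mol.

2.769 g/mol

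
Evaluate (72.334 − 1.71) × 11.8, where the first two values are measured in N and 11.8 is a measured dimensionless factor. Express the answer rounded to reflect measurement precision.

72.334 N − 1.71 N = 70.624 N; the difference is limited to 2 decimal places (4 s.f.).
Carrying full precision, 70.624 × 11.8 = 833.3632 N; 11.8 has 3 s.f., so the result keeps min(4, 3) = 3 s.f.
Rounded to 3 significant figures: 833 N.

833 N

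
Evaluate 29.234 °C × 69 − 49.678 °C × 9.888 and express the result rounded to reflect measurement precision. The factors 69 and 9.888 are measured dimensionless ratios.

29.234 × 69 = 2017.146 → 2.0 × 10^3 °C (2 s.f., last digit at the 10^2 place).
49.678 × 9.888 = 491.216064 → 491.2 °C (4 s.f., last digit at the 10^-1 place).
Difference: 1525.929936 °C; keep the coarser place, 10^2.
Result: 1.5 × 10^3 °C.

1.5 × 10^3 °C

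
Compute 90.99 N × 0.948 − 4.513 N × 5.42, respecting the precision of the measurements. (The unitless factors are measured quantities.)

90.99 × 0.948 = 86.25852 → 86.3 N (3 s.f., last digit at the 10^-1 place).
4.513 × 5.42 = 24.46046 → 24.5 N (3 s.f., last digit at the 10^-1 place).
Difference: 61.79806 N; keep the coarser place, 10^-1.
Result: 61.8 N.

61.8 N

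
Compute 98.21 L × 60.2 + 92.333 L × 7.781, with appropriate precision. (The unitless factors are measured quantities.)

6.63 × 10^3 L

98.21 × 60.2 = 5912.242 → 5.91 × 10^3 L (3 s.f., last digit at the 10^1 place).
92.333 × 7.781 = 718.443073 → 718.4 L (4 s.f., last digit at the 10^-1 place).
Sum: 6630.685073 L; keep the coarser place, 10^1.
Result: 6.63 × 10^3 L.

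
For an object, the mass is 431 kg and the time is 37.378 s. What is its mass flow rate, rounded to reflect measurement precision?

mass flow rate = 431 kg ÷ 37.378 s = 11.5308470223… kg/s.
431 has 3 significant figures; 37.378 has 5.
Division/multiplication keeps the fewest: 3 significant figures.
Rounded: 11.5 kg/s.

11.5 kg/s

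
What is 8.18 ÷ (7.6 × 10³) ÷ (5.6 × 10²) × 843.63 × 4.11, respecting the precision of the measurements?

0.0067

8.18 ÷ (7.6 × 10³) ÷ (5.6 × 10²) × 843.63 × 4.11 = 0.00666416162453…
Multiplication/division keeps the fewest significant figures: 8.18 → 3 s.f., 7.6 × 10³ → 2 s.f., 5.6 × 10² → 2 s.f., 843.63 → 5 s.f., 4.11 → 3 s.f.; limit is 2.
Rounded to 2 significant figures: 0.0067.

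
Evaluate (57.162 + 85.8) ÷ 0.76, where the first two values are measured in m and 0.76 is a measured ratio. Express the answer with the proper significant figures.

57.162 m + 85.8 m = 142.962 m; the sum is limited to 1 decimal place (4 s.f.).
Carrying full precision, 142.962 ÷ 0.76 = 188.107894737… m; 0.76 has 2 s.f., so the result keeps min(4, 2) = 2 s.f.
Rounded to 2 significant figures: 1.9 × 10^2 m.

1.9 × 10^2 m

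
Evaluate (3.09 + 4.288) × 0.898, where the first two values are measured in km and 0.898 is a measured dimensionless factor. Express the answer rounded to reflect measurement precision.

6.63 km

3.09 km + 4.288 km = 7.378 km; the sum is limited to 2 decimal places (3 s.f.).
Carrying full precision, 7.378 × 0.898 = 6.625444 km; 0.898 has 3 s.f., so the result keeps min(3, 3) = 3 s.f.
Rounded to 3 significant figures: 6.63 km.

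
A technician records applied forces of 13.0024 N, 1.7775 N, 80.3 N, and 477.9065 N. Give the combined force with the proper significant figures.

5.730 × 10^2 N

13.0024 N + 1.7775 N + 80.3 N + 477.9065 N = 572.9864 N.
Addition/subtraction keeps the fewest decimal places: 13.0024 → 4 decimal places, 1.7775 → 4 decimal places, 80.3 → 1 decimal place, 477.9065 → 4 decimal places; limit is 1.
Rounded to 1 decimal place: 5.730 × 10^2 N.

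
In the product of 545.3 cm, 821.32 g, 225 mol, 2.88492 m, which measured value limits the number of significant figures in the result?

225 mol

545.3 cm → 4 s.f.; 821.32 g → 5 s.f.; 225 mol → 3 s.f.; 2.88492 m → 6 s.f.
The fewest is 3 significant figures, from 225 mol.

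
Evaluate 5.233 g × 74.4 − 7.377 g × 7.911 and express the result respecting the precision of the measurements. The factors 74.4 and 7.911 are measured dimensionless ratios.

5.233 × 74.4 = 389.3352 → 389 g (3 s.f., last digit at the 10^0 place).
7.377 × 7.911 = 58.359447 → 58.36 g (4 s.f., last digit at the 10^-2 place).
Difference: 330.975753 g; keep the coarser place, 10^0.
Result: 331 g.

331 g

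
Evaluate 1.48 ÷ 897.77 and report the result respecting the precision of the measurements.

0.00165

1.48 ÷ 897.77 = 0.0016485291333…
Multiplication/division keeps the fewest significant figures: 1.48 → 3 s.f., 897.77 → 5 s.f.; limit is 3.
Rounded to 3 significant figures: 0.00165.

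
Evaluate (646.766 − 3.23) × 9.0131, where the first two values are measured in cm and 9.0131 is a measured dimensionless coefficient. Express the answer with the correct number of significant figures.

646.766 cm − 3.23 cm = 643.536 cm; the difference is limited to 2 decimal places (5 s.f.).
Carrying full precision, 643.536 × 9.0131 = 5800.2543216 cm; 9.0131 has 5 s.f., so the result keeps min(5, 5) = 5 s.f.
Rounded to 5 significant figures: 5800.3 cm.

5800.3 cm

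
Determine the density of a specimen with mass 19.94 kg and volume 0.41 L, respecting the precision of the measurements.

49 kg/L

density = 19.94 kg ÷ 0.41 L = 48.6341463415… kg/L.
19.94 has 4 significant figures; 0.41 has 2.
Division/multiplication keeps the fewest: 2 significant figures.
Rounded: 49 kg/L.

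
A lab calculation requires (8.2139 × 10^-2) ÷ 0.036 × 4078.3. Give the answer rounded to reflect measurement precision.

(8.2139 × 10^-2) ÷ 0.036 × 4078.3 = 9305.20788056…
Multiplication/division keeps the fewest significant figures: 8.2139 × 10^-2 → 5 s.f., 0.036 → 2 s.f., 4078.3 → 5 s.f.; limit is 2.
Rounded to 2 significant figures: 9.3 × 10^3.

9.3 × 10^3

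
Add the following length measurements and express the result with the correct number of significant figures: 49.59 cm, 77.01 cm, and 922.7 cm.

49.59 cm + 77.01 cm + 922.7 cm = 1049.30 cm.
Addition/subtraction keeps the fewest decimal places: 49.59 → 2 decimal places, 77.01 → 2 decimal places, 922.7 → 1 decimal place; limit is 1.
Rounded to 1 decimal place: 1049.3 cm.

1049.3 cm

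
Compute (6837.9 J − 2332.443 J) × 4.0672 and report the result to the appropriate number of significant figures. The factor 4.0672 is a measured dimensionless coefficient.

6837.9 J − 2332.443 J = 4505.457 J; the difference is limited to 1 decimal place (5 s.f.).
Carrying full precision, 4505.457 × 4.0672 = 18324.5947104 J; 4.0672 has 5 s.f., so the result keeps min(5, 5) = 5 s.f.
Rounded to 5 significant figures: 18325 J.

18325 J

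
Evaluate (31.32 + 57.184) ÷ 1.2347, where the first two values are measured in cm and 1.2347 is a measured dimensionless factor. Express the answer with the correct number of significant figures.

71.68 cm

31.32 cm + 57.184 cm = 88.504 cm; the sum is limited to 2 decimal places (4 s.f.).
Carrying full precision, 88.504 ÷ 1.2347 = 71.680570179… cm; 1.2347 has 5 s.f., so the result keeps min(4, 5) = 4 s.f.
Rounded to 4 significant figures: 71.68 cm.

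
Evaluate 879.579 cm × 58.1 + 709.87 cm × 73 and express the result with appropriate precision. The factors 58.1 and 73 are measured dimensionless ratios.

1.03 × 10^5 cm

879.579 × 58.1 = 51103.5399 → 5.11 × 10^4 cm (3 s.f., last digit at the 10^2 place).
709.87 × 73 = 51820.51 → 5.2 × 10^4 cm (2 s.f., last digit at the 10^3 place).
Sum: 102924.0499 cm; keep the coarser place, 10^3.
Result: 1.03 × 10^5 cm.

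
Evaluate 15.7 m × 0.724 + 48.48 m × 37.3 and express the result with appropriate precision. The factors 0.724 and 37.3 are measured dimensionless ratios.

15.7 × 0.724 = 11.3668 → 11.4 m (3 s.f., last digit at the 10^-1 place).
48.48 × 37.3 = 1808.304 → 1.81 × 10^3 m (3 s.f., last digit at the 10^1 place).
Sum: 1819.6708 m; keep the coarser place, 10^1.
Result: 1.82 × 10^3 m.

1.82 × 10^3 m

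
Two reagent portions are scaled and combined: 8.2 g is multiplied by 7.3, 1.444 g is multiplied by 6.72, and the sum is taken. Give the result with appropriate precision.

8.2 × 7.3 = 59.86 → 60. g (2 s.f., last digit at the 10^0 place).
1.444 × 6.72 = 9.70368 → 9.70 g (3 s.f., last digit at the 10^-2 place).
Sum: 69.56368 g; keep the coarser place, 10^0.
Result: 70. g.

70. g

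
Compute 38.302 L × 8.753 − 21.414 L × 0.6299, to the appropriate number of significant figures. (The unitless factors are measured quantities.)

321.8 L

38.302 × 8.753 = 335.257406 → 335.3 L (4 s.f., last digit at the 10^-1 place).
21.414 × 0.6299 = 13.4886786 → 13.49 L (4 s.f., last digit at the 10^-2 place).
Difference: 321.7687274 L; keep the coarser place, 10^-1.
Result: 321.8 L.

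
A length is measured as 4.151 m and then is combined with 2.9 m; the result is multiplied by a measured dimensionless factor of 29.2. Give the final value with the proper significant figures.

4.151 m + 2.9 m = 7.051 m; the sum is limited to 1 decimal place (2 s.f.).
Carrying full precision, 7.051 × 29.2 = 205.8892 m; 29.2 has 3 s.f., so the result keeps min(2, 3) = 2 s.f.
Rounded to 2 significant figures: 2.1 × 10² m.

2.1 × 10² m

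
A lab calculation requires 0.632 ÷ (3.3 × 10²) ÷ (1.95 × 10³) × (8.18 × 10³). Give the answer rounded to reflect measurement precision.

0.632 ÷ (3.3 × 10²) ÷ (1.95 × 10³) × (8.18 × 10³) = 0.00803381507382…
Multiplication/division keeps the fewest significant figures: 0.632 → 3 s.f., 3.3 × 10² → 2 s.f., 1.95 × 10³ → 3 s.f., 8.18 × 10³ → 3 s.f.; limit is 2.
Rounded to 2 significant figures: 0.0080.

0.0080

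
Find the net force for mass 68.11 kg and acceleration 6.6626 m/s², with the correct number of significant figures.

453.8 N

net force = 68.11 kg × 6.6626 m/s² = 453.789686 N.
68.11 has 4 significant figures; 6.6626 has 5.
Division/multiplication keeps the fewest: 4 significant figures.
Rounded: 453.8 N.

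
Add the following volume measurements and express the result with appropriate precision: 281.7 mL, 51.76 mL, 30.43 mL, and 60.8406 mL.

281.7 mL + 51.76 mL + 30.43 mL + 60.8406 mL = 424.7306 mL.
Addition/subtraction keeps the fewest decimal places: 281.7 → 1 decimal place, 51.76 → 2 decimal places, 30.43 → 2 decimal places, 60.8406 → 4 decimal places; limit is 1.
Rounded to 1 decimal place: 424.7 mL.

424.7 mL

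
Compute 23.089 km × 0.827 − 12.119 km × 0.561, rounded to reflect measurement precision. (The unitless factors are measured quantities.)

12.3 km

23.089 × 0.827 = 19.094603 → 19.1 km (3 s.f., last digit at the 10^-1 place).
12.119 × 0.561 = 6.798759 → 6.80 km (3 s.f., last digit at the 10^-2 place).
Difference: 12.295844 km; keep the coarser place, 10^-1.
Result: 12.3 km.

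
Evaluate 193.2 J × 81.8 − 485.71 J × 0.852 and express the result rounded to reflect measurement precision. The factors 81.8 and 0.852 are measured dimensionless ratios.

1.54 × 10^4 J

193.2 × 81.8 = 15803.76 → 1.58 × 10^4 J (3 s.f., last digit at the 10^2 place).
485.71 × 0.852 = 413.82492 → 414 J (3 s.f., last digit at the 10^0 place).
Difference: 15389.93508 J; keep the coarser place, 10^2.
Result: 1.54 × 10^4 J.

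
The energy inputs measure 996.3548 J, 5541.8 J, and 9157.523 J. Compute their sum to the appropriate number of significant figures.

15695.7 J

996.3548 J + 5541.8 J + 9157.523 J = 15695.6778 J.
Addition/subtraction keeps the fewest decimal places: 996.3548 → 4 decimal places, 5541.8 → 1 decimal place, 9157.523 → 3 decimal places; limit is 1.
Rounded to 1 decimal place: 15695.7 J.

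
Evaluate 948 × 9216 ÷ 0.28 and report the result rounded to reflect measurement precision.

3.1 × 10^7

948 × 9216 ÷ 0.28 = 31202742.8571…
Multiplication/division keeps the fewest significant figures: 948 → 3 s.f., 9216 → 4 s.f., 0.28 → 2 s.f.; limit is 2.
Rounded to 2 significant figures: 3.1 × 10^7.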